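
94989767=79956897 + 15032870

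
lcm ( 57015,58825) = 3705975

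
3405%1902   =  1503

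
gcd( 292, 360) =4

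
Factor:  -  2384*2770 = - 6603680 = -2^5*5^1*149^1 * 277^1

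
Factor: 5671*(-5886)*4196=-2^3 * 3^3*53^1*107^1*109^1*1049^1= - 140060407176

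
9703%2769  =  1396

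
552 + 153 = 705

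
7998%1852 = 590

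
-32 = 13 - 45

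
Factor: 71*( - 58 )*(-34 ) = 140012 =2^2*17^1 * 29^1*71^1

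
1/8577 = 1/8577 =0.00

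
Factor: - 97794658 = -2^1*13^1*3761333^1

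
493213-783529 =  - 290316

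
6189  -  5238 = 951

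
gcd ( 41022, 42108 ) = 6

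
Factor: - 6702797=- 43^1*97^1*1607^1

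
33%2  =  1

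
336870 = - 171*( - 1970)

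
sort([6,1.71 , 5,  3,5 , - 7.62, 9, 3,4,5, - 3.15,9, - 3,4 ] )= [ - 7.62, - 3.15, - 3, 1.71,3,3,4,4,  5 , 5,  5, 6, 9,9 ] 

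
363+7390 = 7753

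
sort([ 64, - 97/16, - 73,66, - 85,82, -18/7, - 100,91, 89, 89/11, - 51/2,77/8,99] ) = [ - 100, - 85, - 73, - 51/2, - 97/16,-18/7,89/11,77/8, 64,  66,  82,  89,91, 99]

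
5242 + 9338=14580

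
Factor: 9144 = 2^3*3^2*127^1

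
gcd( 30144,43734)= 6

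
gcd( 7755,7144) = 47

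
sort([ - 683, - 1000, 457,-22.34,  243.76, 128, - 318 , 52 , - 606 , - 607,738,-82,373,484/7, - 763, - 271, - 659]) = [  -  1000, - 763,-683,  -  659, - 607, - 606, - 318, - 271, - 82, - 22.34,52,484/7,128 , 243.76,373,  457, 738] 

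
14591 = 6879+7712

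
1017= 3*339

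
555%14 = 9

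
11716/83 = 141 + 13/83 = 141.16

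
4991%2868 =2123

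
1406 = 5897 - 4491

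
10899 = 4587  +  6312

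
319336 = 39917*8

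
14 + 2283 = 2297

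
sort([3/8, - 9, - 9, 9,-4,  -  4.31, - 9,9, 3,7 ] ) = [-9 , - 9, - 9,-4.31, - 4, 3/8,  3,7,9, 9] 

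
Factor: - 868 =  - 2^2*7^1 * 31^1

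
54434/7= 7776+2/7 =7776.29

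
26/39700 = 13/19850 = 0.00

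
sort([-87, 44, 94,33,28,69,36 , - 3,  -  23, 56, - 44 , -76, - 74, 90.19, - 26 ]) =[-87, - 76,-74,-44,-26, - 23, - 3,28,33, 36,44,56, 69 , 90.19, 94]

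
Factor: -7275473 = -17^1*427969^1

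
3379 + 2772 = 6151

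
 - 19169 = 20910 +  - 40079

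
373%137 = 99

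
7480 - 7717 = - 237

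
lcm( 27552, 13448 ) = 1129632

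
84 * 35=2940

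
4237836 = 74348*57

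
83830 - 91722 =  - 7892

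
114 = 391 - 277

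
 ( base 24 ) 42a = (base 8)4472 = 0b100100111010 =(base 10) 2362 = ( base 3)10020111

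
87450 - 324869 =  - 237419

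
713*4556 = 3248428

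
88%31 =26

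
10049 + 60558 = 70607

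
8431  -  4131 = 4300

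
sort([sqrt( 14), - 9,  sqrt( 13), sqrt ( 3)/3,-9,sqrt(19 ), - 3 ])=[ - 9, - 9, - 3, sqrt( 3)/3, sqrt(13),  sqrt(14), sqrt( 19) ]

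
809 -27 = 782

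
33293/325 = 2561/25 = 102.44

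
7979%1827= 671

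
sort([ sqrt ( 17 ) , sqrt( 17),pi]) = [ pi,sqrt(17 ),sqrt(17)]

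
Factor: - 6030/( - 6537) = 2^1*3^1 * 5^1*67^1*2179^ ( -1) = 2010/2179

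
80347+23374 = 103721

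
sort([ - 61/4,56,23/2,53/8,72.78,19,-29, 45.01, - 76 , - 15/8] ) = [ - 76, - 29,-61/4, - 15/8,53/8, 23/2,19,45.01 , 56, 72.78 ] 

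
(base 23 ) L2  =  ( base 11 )401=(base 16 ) 1e5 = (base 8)745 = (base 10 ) 485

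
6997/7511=6997/7511 = 0.93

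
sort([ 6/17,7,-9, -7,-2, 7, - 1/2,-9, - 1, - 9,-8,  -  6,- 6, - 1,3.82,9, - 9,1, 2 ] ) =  [- 9,-9,-9, - 9,- 8,-7,-6,-6, - 2, - 1, - 1, - 1/2,  6/17,1, 2,3.82, 7, 7,9]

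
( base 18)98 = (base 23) 79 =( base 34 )50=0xaa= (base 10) 170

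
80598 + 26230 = 106828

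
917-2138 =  - 1221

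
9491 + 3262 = 12753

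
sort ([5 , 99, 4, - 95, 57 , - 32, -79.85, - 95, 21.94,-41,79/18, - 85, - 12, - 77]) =[ - 95 ,-95, - 85, - 79.85, - 77, - 41, - 32 , - 12, 4,79/18, 5,21.94,57,99]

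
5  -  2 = 3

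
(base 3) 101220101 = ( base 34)6TQ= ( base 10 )7948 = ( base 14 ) 2c7a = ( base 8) 17414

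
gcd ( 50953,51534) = 7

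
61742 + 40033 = 101775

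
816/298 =408/149 = 2.74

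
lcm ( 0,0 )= 0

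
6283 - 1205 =5078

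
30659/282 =30659/282 = 108.72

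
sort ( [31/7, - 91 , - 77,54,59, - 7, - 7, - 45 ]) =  [ - 91,-77,-45,-7, - 7,31/7,54, 59]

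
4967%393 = 251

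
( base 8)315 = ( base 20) a5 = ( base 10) 205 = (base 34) 61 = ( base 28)79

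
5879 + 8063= 13942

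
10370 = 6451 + 3919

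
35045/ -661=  - 54 + 649/661 = -53.02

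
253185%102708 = 47769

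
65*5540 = 360100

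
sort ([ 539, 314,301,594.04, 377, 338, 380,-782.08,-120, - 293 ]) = [ - 782.08,-293, - 120, 301, 314, 338,377,380,539  ,  594.04]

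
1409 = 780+629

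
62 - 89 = - 27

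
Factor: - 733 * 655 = - 480115 =- 5^1 * 131^1*733^1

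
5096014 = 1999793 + 3096221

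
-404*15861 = -6407844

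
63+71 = 134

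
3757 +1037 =4794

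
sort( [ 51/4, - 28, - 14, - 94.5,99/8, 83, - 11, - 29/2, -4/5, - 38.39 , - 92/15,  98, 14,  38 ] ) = [ - 94.5, - 38.39  , - 28, - 29/2, - 14,  -  11, - 92/15,-4/5,99/8,51/4, 14,38,  83 , 98]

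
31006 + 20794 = 51800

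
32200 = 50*644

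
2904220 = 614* 4730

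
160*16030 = 2564800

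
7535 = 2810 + 4725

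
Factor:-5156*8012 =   -  41309872 = - 2^4 * 1289^1 * 2003^1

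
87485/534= 87485/534=163.83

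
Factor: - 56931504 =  - 2^4*3^1*7^1*17^1* 9967^1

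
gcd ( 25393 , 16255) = 1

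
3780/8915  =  756/1783 = 0.42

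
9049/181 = 49 + 180/181 = 49.99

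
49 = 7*7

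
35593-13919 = 21674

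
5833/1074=5 + 463/1074 = 5.43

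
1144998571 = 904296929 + 240701642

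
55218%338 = 124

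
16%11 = 5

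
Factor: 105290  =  2^1*5^1*10529^1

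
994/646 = 1 + 174/323 = 1.54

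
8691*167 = 1451397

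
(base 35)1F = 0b110010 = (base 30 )1K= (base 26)1o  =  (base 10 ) 50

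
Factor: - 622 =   -  2^1*  311^1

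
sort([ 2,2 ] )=[ 2,2] 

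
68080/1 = 68080 = 68080.00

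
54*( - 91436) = -4937544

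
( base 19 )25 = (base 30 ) 1d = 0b101011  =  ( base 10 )43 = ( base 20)23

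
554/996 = 277/498 = 0.56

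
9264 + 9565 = 18829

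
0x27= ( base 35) 14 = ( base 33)16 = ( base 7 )54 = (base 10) 39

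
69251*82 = 5678582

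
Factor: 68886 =2^1 * 3^2*43^1*89^1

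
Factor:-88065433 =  - 4987^1 * 17659^1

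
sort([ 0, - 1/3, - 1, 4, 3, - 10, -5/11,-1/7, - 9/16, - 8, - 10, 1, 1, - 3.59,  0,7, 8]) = [ -10, - 10,- 8, - 3.59, - 1, - 9/16,-5/11, - 1/3, - 1/7,0 , 0, 1, 1, 3 , 4, 7, 8]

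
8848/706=12 + 188/353 = 12.53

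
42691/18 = 42691/18 = 2371.72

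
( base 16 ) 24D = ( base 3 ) 210211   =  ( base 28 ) L1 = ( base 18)1ED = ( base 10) 589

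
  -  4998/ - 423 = 11 + 115/141 = 11.82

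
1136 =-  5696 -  - 6832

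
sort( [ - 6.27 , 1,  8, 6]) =[ - 6.27, 1,6,8] 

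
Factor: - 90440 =-2^3*5^1*7^1*17^1*19^1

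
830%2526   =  830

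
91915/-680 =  -136 + 113/136 = - 135.17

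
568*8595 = 4881960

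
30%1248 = 30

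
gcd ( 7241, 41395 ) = 1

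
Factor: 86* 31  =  2666 = 2^1*31^1*43^1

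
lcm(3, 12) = 12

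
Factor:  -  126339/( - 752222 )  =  2^( - 1) * 3^1  *  23^1*457^( - 1 )  *  823^( - 1)*1831^1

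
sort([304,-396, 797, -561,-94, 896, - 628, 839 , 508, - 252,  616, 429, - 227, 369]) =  [ - 628, - 561, - 396, - 252, - 227, - 94,304,369,429 , 508,616 , 797, 839,896 ] 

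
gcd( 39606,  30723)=21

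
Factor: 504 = 2^3*3^2*7^1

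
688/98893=688/98893=   0.01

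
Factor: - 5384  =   - 2^3*673^1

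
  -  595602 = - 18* 33089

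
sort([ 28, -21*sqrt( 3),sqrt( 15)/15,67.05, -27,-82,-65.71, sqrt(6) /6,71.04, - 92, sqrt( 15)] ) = [-92,-82, - 65.71, - 21*sqrt( 3),  -  27,sqrt( 15)/15,sqrt( 6)/6, sqrt( 15) , 28,  67.05,71.04] 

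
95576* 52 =4969952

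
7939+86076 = 94015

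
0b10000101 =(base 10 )133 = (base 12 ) B1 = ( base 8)205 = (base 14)97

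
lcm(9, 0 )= 0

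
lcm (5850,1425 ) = 111150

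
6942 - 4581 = 2361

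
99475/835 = 19895/167 = 119.13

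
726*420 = 304920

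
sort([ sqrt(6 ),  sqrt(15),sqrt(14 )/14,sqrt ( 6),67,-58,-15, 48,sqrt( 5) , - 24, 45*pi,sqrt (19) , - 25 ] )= [ -58, - 25,-24, - 15,sqrt( 14)/14, sqrt(5),sqrt(6),sqrt ( 6 ),sqrt(15),  sqrt(19) , 48, 67,45*pi] 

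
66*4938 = 325908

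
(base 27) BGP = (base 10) 8476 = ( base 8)20434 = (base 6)103124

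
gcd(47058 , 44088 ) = 66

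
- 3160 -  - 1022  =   - 2138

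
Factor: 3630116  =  2^2 *7^2*18521^1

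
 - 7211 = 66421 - 73632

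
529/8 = 529/8 = 66.12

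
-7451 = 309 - 7760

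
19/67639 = 19/67639  =  0.00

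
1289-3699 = -2410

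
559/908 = 559/908  =  0.62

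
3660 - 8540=-4880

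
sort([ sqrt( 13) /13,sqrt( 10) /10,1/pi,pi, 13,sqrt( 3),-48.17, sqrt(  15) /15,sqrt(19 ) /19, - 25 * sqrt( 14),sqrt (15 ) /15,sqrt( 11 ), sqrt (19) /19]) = [ - 25 * sqrt(14 ),-48.17,  sqrt( 19)/19,sqrt( 19 ) /19,sqrt(15 ) /15,  sqrt( 15 ) /15,sqrt( 13) /13,sqrt(10) /10, 1/pi,sqrt( 3),pi,  sqrt (11), 13]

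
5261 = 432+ 4829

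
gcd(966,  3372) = 6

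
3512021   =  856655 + 2655366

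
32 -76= - 44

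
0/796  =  0=0.00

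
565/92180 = 113/18436 = 0.01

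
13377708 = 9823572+3554136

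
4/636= 1/159 = 0.01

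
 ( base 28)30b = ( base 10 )2363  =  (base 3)10020112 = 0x93b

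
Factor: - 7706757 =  - 3^1*59^1*  43541^1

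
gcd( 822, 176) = 2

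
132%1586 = 132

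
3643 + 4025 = 7668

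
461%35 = 6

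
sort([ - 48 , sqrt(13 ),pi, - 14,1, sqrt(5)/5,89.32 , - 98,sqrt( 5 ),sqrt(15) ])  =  [-98 , - 48, - 14,sqrt( 5) /5, 1, sqrt( 5), pi,sqrt (13),sqrt( 15),89.32 ]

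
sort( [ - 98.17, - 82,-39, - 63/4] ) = [ - 98.17, - 82, - 39, -63/4] 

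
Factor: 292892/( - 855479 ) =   -  2^2*37^1 * 71^ ( -1 )*1979^1*12049^( - 1 )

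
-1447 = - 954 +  - 493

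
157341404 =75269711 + 82071693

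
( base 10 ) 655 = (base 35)ip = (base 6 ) 3011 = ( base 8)1217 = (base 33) js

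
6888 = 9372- 2484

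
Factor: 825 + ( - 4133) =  -2^2*827^1 = - 3308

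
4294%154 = 136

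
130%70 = 60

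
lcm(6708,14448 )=187824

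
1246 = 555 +691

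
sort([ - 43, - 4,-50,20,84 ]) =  [ - 50, - 43, - 4, 20 , 84] 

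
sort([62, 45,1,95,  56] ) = [1, 45, 56, 62,  95 ] 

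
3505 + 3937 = 7442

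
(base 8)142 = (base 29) 3B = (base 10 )98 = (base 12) 82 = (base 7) 200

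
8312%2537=701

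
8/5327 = 8/5327 = 0.00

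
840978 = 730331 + 110647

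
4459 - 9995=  -5536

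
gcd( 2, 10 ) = 2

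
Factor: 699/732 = 2^( - 2)*61^(-1 )*233^1 = 233/244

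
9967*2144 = 21369248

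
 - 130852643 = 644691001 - 775543644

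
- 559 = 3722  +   - 4281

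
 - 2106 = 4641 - 6747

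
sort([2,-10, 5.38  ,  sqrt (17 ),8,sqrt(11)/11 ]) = [ - 10,sqrt( 11) /11, 2 , sqrt( 17 ), 5.38,8]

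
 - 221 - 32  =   -253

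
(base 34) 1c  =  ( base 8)56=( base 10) 46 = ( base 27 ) 1j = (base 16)2E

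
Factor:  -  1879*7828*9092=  - 2^4*19^1*103^1 * 1879^1*2273^1  =  - 133732518704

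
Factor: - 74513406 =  - 2^1*3^1*11^1 * 313^1*3607^1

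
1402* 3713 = 5205626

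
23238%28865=23238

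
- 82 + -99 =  - 181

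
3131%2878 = 253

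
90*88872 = 7998480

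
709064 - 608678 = 100386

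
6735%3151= 433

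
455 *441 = 200655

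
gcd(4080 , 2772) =12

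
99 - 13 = 86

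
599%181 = 56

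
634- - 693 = 1327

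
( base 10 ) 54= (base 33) 1L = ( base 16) 36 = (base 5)204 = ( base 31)1N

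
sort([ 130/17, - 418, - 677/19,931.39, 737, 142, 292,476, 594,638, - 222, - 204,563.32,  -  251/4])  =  [ - 418,  -  222, - 204, - 251/4,  -  677/19,130/17, 142,292,476,563.32,  594, 638, 737,  931.39]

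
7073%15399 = 7073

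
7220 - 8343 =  - 1123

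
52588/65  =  809 + 3/65= 809.05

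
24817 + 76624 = 101441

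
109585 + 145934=255519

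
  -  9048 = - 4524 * 2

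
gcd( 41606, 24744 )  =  2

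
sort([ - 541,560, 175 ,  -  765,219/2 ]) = [-765,-541,219/2,175,560]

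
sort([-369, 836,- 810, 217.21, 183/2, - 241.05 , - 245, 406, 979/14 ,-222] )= [  -  810, - 369, - 245, - 241.05, - 222, 979/14,183/2,217.21, 406, 836]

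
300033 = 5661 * 53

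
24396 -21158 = 3238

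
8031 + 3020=11051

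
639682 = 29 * 22058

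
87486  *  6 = 524916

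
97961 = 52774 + 45187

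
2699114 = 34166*79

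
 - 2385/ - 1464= 1+307/488 = 1.63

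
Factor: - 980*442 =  - 433160 = - 2^3*5^1*7^2*13^1*17^1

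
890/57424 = 445/28712 = 0.02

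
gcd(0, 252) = 252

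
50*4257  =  212850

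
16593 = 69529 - 52936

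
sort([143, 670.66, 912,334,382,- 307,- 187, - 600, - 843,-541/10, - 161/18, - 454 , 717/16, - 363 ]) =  [ - 843, - 600, - 454, - 363, - 307, - 187 , -541/10,-161/18, 717/16, 143,  334, 382, 670.66, 912 ]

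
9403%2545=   1768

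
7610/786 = 9 + 268/393 = 9.68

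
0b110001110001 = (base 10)3185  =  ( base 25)52a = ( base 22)6CH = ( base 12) 1a15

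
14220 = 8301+5919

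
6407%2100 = 107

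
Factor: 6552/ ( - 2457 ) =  - 8/3 = - 2^3*  3^(  -  1 ) 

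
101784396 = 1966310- - 99818086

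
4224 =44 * 96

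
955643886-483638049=472005837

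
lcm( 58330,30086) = 2858170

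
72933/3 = 24311= 24311.00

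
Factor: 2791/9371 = 2791^1*9371^ ( - 1)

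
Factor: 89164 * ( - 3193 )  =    -  284700652= -2^2*31^1 * 103^1*22291^1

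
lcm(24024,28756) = 1897896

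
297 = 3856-3559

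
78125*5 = 390625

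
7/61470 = 7/61470 = 0.00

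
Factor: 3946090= 2^1*5^1*61^1*6469^1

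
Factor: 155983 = 151^1*1033^1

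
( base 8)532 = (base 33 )ag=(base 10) 346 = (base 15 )181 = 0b101011010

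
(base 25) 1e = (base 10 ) 39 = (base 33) 16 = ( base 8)47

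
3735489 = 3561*1049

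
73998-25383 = 48615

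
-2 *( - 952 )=1904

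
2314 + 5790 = 8104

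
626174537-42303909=583870628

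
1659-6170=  - 4511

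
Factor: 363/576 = 2^ ( - 6 )*3^( - 1)*11^2 = 121/192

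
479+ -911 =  - 432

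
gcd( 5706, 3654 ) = 18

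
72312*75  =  5423400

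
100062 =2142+97920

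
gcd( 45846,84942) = 54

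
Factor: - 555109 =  -555109^1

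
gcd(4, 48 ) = 4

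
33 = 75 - 42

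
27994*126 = 3527244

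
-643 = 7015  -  7658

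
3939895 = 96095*41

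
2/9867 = 2/9867 = 0.00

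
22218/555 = 40 + 6/185= 40.03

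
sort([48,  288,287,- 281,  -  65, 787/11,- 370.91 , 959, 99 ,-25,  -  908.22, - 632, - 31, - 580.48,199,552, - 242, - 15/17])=[ - 908.22, - 632, - 580.48, - 370.91, - 281, - 242,-65, - 31, - 25, - 15/17 , 48, 787/11,99, 199,287, 288, 552, 959]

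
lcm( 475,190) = 950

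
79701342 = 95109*838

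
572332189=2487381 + 569844808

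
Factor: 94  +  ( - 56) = 38 = 2^1*19^1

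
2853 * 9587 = 27351711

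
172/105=1  +  67/105 = 1.64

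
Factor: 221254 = 2^1 * 11^1*89^1*113^1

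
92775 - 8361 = 84414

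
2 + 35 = 37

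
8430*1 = 8430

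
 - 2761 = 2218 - 4979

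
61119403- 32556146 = 28563257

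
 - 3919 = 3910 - 7829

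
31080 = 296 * 105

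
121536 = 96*1266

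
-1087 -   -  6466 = 5379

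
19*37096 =704824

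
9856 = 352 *28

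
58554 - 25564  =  32990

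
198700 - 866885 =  - 668185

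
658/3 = 219 + 1/3 = 219.33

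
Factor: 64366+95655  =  160021  =  17^1*9413^1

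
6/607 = 6/607 = 0.01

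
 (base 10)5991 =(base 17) 13C7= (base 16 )1767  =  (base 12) 3573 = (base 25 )9eg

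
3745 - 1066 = 2679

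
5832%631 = 153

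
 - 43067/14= - 43067/14 = - 3076.21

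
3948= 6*658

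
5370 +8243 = 13613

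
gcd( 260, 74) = 2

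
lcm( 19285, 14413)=1369235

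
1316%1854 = 1316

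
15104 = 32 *472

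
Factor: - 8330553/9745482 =-2^( - 1 )*3^2*7^1*11^1*61^( - 1 )*4007^1*26627^(  -  1 ) = - 2776851/3248494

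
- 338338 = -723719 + 385381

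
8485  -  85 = 8400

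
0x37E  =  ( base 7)2415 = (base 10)894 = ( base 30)to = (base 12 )626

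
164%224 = 164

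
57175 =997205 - 940030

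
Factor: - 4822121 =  - 4822121^1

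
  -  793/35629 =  - 793/35629 = - 0.02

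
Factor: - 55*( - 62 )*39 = 132990 = 2^1*3^1*5^1*11^1*13^1*31^1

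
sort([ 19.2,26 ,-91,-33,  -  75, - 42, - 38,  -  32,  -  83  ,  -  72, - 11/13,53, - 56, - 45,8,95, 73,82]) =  [ - 91, - 83,  -  75,- 72,-56,  -  45, - 42, - 38, - 33,  -  32, - 11/13,8,  19.2, 26,53,73 , 82,95]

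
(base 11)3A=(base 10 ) 43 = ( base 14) 31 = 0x2b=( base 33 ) 1a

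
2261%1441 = 820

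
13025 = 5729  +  7296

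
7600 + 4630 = 12230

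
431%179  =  73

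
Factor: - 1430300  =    -  2^2*5^2 * 14303^1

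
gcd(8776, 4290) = 2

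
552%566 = 552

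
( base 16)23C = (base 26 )m0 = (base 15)282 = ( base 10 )572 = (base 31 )IE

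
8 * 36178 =289424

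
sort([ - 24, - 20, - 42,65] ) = [-42, - 24,-20,  65 ] 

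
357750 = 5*71550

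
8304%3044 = 2216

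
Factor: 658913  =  658913^1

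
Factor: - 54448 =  - 2^4*41^1*83^1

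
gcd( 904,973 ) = 1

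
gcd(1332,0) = 1332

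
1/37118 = 1/37118 = 0.00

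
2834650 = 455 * 6230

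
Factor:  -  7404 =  - 2^2*3^1*617^1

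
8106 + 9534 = 17640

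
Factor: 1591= 37^1*43^1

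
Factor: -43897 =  - 7^1 * 6271^1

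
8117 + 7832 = 15949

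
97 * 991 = 96127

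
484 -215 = 269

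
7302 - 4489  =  2813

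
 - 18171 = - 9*2019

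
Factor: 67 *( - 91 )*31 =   -  7^1 * 13^1*31^1*67^1 = -189007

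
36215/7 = 5173 + 4/7 = 5173.57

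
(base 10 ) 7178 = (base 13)3362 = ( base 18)142E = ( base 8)16012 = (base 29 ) 8FF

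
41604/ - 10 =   -  20802/5 = - 4160.40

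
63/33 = 1 + 10/11=1.91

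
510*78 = 39780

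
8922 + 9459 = 18381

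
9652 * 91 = 878332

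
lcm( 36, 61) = 2196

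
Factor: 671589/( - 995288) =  - 2^ (-3)*3^2*7^( - 2)*71^1*1051^1*2539^(  -  1)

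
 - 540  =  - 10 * 54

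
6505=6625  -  120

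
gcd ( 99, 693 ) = 99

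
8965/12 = 8965/12 = 747.08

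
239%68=35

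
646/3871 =646/3871=0.17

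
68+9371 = 9439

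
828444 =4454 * 186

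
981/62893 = 9/577=0.02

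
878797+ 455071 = 1333868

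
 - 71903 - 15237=-87140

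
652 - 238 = 414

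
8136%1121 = 289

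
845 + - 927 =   -  82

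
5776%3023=2753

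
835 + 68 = 903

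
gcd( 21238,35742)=518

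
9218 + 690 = 9908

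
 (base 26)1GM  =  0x45a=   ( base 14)598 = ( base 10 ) 1114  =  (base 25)1JE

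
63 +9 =72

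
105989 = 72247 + 33742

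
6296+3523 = 9819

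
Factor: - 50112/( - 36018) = 32/23 =2^5*23^( - 1)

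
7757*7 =54299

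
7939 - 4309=3630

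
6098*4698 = 28648404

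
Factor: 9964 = 2^2*47^1 * 53^1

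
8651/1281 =8651/1281 = 6.75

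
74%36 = 2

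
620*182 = 112840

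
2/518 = 1/259 = 0.00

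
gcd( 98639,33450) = 1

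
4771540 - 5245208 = - 473668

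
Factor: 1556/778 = 2 = 2^1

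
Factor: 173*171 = 29583=3^2*19^1*173^1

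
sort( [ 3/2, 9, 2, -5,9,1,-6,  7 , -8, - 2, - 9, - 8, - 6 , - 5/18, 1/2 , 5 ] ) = [- 9, - 8,-8,-6, - 6,-5, - 2,-5/18, 1/2,1, 3/2, 2, 5,7,9,9 ] 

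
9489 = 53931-44442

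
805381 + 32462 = 837843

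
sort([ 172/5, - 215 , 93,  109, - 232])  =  [ - 232, - 215,172/5 , 93,109]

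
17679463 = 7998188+9681275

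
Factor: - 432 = -2^4*3^3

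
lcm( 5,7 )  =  35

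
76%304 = 76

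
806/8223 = 806/8223=0.10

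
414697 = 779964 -365267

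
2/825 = 2/825=0.00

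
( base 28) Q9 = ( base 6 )3225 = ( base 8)1341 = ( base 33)MB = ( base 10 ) 737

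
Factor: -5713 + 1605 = - 4108 = - 2^2*13^1 * 79^1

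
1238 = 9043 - 7805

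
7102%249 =130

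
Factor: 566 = 2^1*283^1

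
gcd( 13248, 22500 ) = 36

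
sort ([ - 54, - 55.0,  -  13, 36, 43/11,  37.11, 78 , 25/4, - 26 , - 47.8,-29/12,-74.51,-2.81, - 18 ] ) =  [-74.51,  -  55.0, - 54, - 47.8, - 26, - 18, - 13,-2.81,-29/12,43/11 , 25/4,  36,37.11, 78]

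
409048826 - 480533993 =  - 71485167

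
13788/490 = 6894/245 = 28.14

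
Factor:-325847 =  - 499^1*653^1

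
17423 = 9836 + 7587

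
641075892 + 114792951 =755868843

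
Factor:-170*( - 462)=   2^2*3^1*5^1*7^1*11^1*17^1 =78540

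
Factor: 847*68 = 57596 =2^2* 7^1* 11^2* 17^1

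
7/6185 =7/6185  =  0.00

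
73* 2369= 172937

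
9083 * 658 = 5976614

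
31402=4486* 7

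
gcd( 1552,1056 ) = 16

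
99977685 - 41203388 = 58774297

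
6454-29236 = - 22782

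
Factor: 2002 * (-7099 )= - 2^1*7^1*11^1*13^1*31^1*229^1 = - 14212198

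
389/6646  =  389/6646 = 0.06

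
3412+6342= 9754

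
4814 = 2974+1840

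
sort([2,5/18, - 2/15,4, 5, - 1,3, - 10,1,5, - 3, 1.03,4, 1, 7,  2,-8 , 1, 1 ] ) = [-10,-8, - 3, - 1, - 2/15,5/18 , 1, 1,  1,1, 1.03,2, 2,3,4,4, 5,5,7 ] 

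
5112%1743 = 1626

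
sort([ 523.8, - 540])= [ - 540,523.8 ] 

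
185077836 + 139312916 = 324390752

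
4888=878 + 4010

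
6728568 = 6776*993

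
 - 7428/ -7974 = 1238/1329 =0.93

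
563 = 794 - 231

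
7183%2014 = 1141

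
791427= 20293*39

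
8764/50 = 175 + 7/25 = 175.28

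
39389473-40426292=-1036819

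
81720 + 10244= 91964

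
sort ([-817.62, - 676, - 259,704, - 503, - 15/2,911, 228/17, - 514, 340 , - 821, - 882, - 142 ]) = [ - 882, - 821,-817.62, - 676,-514, - 503, - 259,-142 , - 15/2, 228/17,340, 704, 911]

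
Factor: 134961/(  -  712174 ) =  - 2^( - 1) * 3^1 *97^( - 1) * 3671^ ( - 1 ) * 44987^1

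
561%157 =90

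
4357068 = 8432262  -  4075194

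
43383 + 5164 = 48547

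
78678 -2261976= -2183298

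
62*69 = 4278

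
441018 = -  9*( - 49002) 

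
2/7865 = 2/7865 =0.00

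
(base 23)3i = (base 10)87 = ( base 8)127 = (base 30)2R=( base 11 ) 7a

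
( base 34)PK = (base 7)2352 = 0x366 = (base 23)1EJ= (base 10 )870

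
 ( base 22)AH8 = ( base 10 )5222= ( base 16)1466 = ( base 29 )662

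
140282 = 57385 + 82897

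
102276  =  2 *51138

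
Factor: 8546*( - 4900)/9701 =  - 41875400/9701 = - 2^3*5^2*7^2*89^( - 1 )*109^( - 1)*4273^1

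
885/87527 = 885/87527   =  0.01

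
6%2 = 0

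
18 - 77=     -  59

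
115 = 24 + 91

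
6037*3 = 18111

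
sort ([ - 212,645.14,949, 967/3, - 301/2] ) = [ - 212, - 301/2, 967/3  ,  645.14,949]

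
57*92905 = 5295585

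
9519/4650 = 2 + 73/1550=2.05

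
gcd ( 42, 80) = 2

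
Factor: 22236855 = 3^1 *5^1*1482457^1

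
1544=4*386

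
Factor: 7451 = 7451^1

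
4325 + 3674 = 7999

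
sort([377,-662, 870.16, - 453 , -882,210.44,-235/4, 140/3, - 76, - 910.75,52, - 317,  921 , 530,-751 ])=[ - 910.75, - 882, - 751,-662,  -  453, - 317, - 76, - 235/4,  140/3,52 , 210.44, 377 , 530, 870.16,921]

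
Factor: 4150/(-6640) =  - 5/8  =  -2^(  -  3 ) * 5^1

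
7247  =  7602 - 355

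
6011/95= 6011/95 = 63.27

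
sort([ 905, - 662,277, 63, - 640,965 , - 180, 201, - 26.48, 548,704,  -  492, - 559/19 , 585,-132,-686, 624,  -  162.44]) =[  -  686, - 662, - 640, - 492  ,-180,  -  162.44,-132,  -  559/19, - 26.48,63 , 201 , 277,548, 585 , 624,704,905, 965 ]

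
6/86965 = 6/86965= 0.00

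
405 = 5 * 81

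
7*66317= 464219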